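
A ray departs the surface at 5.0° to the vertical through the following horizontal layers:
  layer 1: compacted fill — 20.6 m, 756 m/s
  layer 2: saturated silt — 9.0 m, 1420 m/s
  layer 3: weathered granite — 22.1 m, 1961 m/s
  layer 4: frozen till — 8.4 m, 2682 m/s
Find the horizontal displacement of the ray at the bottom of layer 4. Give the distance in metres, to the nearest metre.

11 m

Ray parameter p = sin 5.0° / 756 m/s = 1.1529e-04 s/m.
Layer 1: θ = 5.00°; offset = 20.6·tan 5.00° = 1.802 m.
Layer 2: sin θ = p·1420 = 0.1637 → θ = 9.42°; offset = 9.0·tan 9.42° = 1.493 m.
Layer 3: sin θ = p·1961 = 0.2261 → θ = 13.07°; offset = 22.1·tan 13.07° = 5.129 m.
Layer 4: sin θ = p·2682 = 0.3092 → θ = 18.01°; offset = 8.4·tan 18.01° = 2.731 m.
Summing the layer offsets gives 11.156 m.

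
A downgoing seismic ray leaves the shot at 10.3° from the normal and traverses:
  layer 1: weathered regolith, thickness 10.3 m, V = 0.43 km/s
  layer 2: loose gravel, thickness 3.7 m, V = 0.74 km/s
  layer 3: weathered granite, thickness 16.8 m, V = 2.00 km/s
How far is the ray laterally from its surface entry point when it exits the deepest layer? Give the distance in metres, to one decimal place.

p = sin θ₁/V₁ = sin 10.3°/0.43 = 4.1582e-01 s/km is conserved through the stack.
Layer 1: θ = 10.30°; offset = 10.3·tan 10.30° = 1.872 m.
Layer 2: sin θ = p·0.74 = 0.3077 → θ = 17.92°; offset = 3.7·tan 17.92° = 1.197 m.
Layer 3: sin θ = p·2.00 = 0.8316 → θ = 56.27°; offset = 16.8·tan 56.27° = 25.160 m.
Σ offsets = 28.228 m.

28.2 m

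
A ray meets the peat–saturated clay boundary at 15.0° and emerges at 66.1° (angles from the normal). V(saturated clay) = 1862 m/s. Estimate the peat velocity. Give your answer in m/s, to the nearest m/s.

527 m/s

sin 15.0° = 0.2588; sin 66.1° = 0.9143.
V₁ = V₂·(sin θ₁/sin θ₂) = 1862·(0.2588/0.9143) = 527.12 m/s.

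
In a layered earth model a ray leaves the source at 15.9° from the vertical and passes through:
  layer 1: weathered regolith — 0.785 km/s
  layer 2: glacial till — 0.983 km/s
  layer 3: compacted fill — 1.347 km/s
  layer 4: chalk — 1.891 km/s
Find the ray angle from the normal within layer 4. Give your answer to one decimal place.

Ray parameter p = sin 15.9° / 0.785 = 3.4899e-01 s/km.
sin θ_4 = p·V_4 = 3.4899e-01 × 1.891 = 0.6599.
θ_4 = 41.30° from the vertical.

41.3°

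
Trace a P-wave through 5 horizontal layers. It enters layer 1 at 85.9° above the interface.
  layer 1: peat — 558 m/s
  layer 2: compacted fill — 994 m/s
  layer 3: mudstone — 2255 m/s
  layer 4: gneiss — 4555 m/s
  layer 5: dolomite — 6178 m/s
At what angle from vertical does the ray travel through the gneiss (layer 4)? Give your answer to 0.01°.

From the normal: θ₁ = 90° − 85.9° = 4.1°.
Ray parameter p = sin 4.1° / 558 = 1.2813e-04 s/m.
sin θ_4 = p·V_4 = 1.2813e-04 × 4555 = 0.5836.
θ_4 = arcsin 0.5836 = 35.71°.

35.71°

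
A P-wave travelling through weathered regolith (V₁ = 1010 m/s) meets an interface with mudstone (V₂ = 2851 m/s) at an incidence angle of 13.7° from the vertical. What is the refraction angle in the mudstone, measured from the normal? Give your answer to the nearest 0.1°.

Snell's law: sin θ₂ = (V₂/V₁)·sin θ₁ = (2851/1010)·sin 13.7° = 0.6685.
θ₂ = sin⁻¹(0.6685) = 41.95° (from vertical).

42.0°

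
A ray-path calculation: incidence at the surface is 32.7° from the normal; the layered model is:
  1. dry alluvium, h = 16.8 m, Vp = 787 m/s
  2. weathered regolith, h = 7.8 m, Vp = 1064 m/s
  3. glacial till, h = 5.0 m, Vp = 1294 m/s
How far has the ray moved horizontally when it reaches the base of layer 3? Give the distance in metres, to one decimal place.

Ray parameter p = sin 32.7° / 787 m/s = 6.8646e-04 s/m.
Layer 1: θ = 32.70°; offset = 16.8·tan 32.70° = 10.785 m.
Layer 2: sin θ = p·1064 = 0.7304 → θ = 46.92°; offset = 7.8·tan 46.92° = 8.341 m.
Layer 3: sin θ = p·1294 = 0.8883 → θ = 62.66°; offset = 5.0·tan 62.66° = 9.670 m.
Summing the layer offsets gives 28.796 m.

28.8 m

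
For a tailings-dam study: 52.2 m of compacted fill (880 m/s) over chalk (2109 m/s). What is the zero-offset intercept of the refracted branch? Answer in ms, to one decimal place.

θ_c = arcsin(V₁/V₂) = arcsin(880/2109) = 24.66°; cos θ_c = 0.9088.
tᵢ = 2h·cos θ_c / V₁ = 2·52.2·0.9088 / 880 = 0.10782 s.

107.8 ms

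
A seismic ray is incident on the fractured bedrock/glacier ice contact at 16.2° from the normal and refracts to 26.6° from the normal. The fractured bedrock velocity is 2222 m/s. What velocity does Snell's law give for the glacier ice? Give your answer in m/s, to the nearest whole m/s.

sin 16.2° = 0.2790; sin 26.6° = 0.4478.
V₂ = V₁·(sin θ₂/sin θ₁) = 2222·(0.4478/0.2790) = 3566.14 m/s.

3566 m/s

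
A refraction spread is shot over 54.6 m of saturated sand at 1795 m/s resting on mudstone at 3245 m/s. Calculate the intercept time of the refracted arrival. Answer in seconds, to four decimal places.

tᵢ = 2h·√(V₂²−V₁²)/(V₁V₂).
√(V₂²−V₁²) = √(3245²−1795²) = 2703.3 m/s.
tᵢ = 2·54.6·2703.3/(1795·3245) = 0.05068 s.

0.0507 s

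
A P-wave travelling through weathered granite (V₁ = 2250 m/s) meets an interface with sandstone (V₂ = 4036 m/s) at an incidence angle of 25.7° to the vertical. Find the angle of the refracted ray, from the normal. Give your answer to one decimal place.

51.1°

Snell's law: sin θ₂ = (V₂/V₁)·sin θ₁ = (4036/2250)·sin 25.7° = 0.7779.
θ₂ = arcsin 0.7779 = 51.07° from the normal.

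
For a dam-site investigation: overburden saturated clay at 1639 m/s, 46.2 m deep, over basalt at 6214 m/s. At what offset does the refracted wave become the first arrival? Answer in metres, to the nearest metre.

121 m

x_cross = 2h·√((V₂+V₁)/(V₂−V₁)).
(V₂+V₁)/(V₂−V₁) = (6214+1639)/(6214−1639) = 1.7165; √ = 1.3102.
x_cross = 2·46.2·1.3102 = 121.06 m.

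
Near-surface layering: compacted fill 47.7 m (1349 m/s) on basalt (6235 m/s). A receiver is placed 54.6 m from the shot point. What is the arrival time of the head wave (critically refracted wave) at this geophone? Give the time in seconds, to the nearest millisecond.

t = x/V₂ + 2h·√(V₂²−V₁²)/(V₁V₂).
√(V₂²−V₁²) = √(6235²−1349²) = 6087.3 m/s; delay term = 2·47.7·6087.3/(1349·6235) = 0.06904 s.
t = 54.6/6235 + 0.06904 = 0.07780 s.

0.078 s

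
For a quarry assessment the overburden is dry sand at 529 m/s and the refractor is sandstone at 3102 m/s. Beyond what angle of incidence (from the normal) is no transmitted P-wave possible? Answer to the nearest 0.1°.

At critical incidence the refracted ray runs along the interface (θ₂ = 90°), so sin θ_c = V₁/V₂.
θ_c = arcsin(529/3102) = arcsin 0.1705 = 9.82°.

9.8°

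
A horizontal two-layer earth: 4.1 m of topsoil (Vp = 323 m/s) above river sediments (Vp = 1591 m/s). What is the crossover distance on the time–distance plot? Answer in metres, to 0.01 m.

10.07 m

θ_c = arcsin(323/1591) = 11.71°, so cos θ_c = 0.9792 and tᵢ = 2h cos θ_c/V₁ = 0.0249 s.
At crossover x/V₁ = x/V₂ + tᵢ ⇒ x = tᵢ/(1/V₁ − 1/V₂) = 0.02486/(3.0960e-03 − 6.2854e-04) = 10.07 m.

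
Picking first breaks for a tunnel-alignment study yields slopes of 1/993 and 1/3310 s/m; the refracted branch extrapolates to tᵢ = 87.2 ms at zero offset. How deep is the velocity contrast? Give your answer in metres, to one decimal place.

h = tᵢ·V₁·V₂ / (2·√(V₂²−V₁²)).
√(V₂²−V₁²) = √(3310² − 993²) = 3157.5 m/s.
h = 0.0872 s × 993 × 3310 / (2 × 3157.5) = 45.39 m.

45.4 m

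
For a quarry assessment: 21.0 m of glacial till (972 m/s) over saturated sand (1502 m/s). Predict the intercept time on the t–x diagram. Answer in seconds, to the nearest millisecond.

tᵢ = 2h·√(V₂²−V₁²)/(V₁V₂).
√(V₂²−V₁²) = √(1502²−972²) = 1145.1 m/s.
tᵢ = 2·21.0·1145.1/(972·1502) = 0.03294 s.

0.033 s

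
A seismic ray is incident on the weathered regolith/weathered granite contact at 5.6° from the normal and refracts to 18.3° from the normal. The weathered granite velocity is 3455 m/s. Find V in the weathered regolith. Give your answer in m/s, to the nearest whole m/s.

sin 5.6° = 0.0976; sin 18.3° = 0.3140.
V₁ = V₂·(sin θ₁/sin θ₂) = 3455·(0.0976/0.3140) = 1073.75 m/s.

1074 m/s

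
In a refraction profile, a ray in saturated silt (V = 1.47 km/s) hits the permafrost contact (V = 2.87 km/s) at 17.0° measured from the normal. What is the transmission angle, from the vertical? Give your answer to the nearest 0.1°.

sin θ₁/V₁ = sin θ₂/V₂ ⇒ sin θ₂ = 2.87·sin 17.0°/1.47 = 2.87·0.2924/1.47 = 0.5708.
θ₂ = arcsin 0.5708 = 34.81° from the normal.

34.8°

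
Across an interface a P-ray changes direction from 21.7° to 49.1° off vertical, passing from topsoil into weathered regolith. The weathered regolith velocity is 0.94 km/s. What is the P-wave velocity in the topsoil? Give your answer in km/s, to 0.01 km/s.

0.46 km/s

sin 21.7° = 0.3697; sin 49.1° = 0.7559.
V₁ = V₂·(sin θ₁/sin θ₂) = 0.94·(0.3697/0.7559) = 0.46 km/s.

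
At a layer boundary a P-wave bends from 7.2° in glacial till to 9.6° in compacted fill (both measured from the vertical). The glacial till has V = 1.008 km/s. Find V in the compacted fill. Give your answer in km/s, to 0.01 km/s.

1.34 km/s

sin 7.2° = 0.1253; sin 9.6° = 0.1668.
V₂ = V₁·(sin θ₂/sin θ₁) = 1.008·(0.1668/0.1253) = 1.34 km/s.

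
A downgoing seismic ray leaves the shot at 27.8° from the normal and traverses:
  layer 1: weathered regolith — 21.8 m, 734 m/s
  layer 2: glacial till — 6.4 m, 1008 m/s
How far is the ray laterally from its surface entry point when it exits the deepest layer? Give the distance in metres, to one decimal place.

Apply Snell's law at each interface; in layer i the horizontal offset is hᵢ·tan θᵢ.
Layer 1: θ = 27.80°; offset = 21.8·tan 27.80° = 11.494 m.
Layer 2: sin θ = 1008·sin 27.8°/734 = 0.6405, θ = 39.83°; offset = 6.4·tan 39.83° = 5.338 m.
Total horizontal offset = 16.831 m.

16.8 m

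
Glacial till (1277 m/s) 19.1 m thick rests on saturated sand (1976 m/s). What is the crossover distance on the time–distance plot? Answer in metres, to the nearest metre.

82 m

x_cross = 2h·√((V₂+V₁)/(V₂−V₁)).
(V₂+V₁)/(V₂−V₁) = (1976+1277)/(1976−1277) = 4.6538; √ = 2.1573.
x_cross = 2·19.1·2.1573 = 82.41 m.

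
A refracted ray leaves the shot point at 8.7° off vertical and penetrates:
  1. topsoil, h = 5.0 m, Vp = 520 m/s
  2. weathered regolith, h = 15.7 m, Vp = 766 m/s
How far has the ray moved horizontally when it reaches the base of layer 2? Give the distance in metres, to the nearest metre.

Apply Snell's law at each interface; in layer i the horizontal offset is hᵢ·tan θᵢ.
Layer 1: θ = 8.70°; offset = 5.0·tan 8.70° = 0.765 m.
Layer 2: sin θ = 766·sin 8.7°/520 = 0.2228, θ = 12.87°; offset = 15.7·tan 12.87° = 3.588 m.
Total horizontal offset = 4.354 m.

4 m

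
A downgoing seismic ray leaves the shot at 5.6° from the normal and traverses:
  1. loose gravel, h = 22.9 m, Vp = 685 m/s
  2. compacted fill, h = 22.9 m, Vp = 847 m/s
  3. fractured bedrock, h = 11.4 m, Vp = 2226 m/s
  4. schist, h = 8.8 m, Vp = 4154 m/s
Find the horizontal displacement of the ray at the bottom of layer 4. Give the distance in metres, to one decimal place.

15.3 m

Ray parameter p = sin 5.6° / 685 m/s = 1.4246e-04 s/m.
Layer 1: θ = 5.60°; offset = 22.9·tan 5.60° = 2.245 m.
Layer 2: sin θ = p·847 = 0.1207 → θ = 6.93°; offset = 22.9·tan 6.93° = 2.783 m.
Layer 3: sin θ = p·2226 = 0.3171 → θ = 18.49°; offset = 11.4·tan 18.49° = 3.812 m.
Layer 4: sin θ = p·4154 = 0.5918 → θ = 36.28°; offset = 8.8·tan 36.28° = 6.460 m.
Summing the layer offsets gives 15.301 m.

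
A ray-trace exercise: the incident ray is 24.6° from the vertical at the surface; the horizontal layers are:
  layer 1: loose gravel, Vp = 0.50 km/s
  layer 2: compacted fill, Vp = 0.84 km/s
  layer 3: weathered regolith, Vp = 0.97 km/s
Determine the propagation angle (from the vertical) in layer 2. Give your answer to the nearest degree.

Ray parameter p = sin 24.6° / 0.50 = 8.3256e-01 s/km.
sin θ_2 = p·V_2 = 8.3256e-01 × 0.84 = 0.6994.
θ_2 = arcsin 0.6994 = 44.38°.

44°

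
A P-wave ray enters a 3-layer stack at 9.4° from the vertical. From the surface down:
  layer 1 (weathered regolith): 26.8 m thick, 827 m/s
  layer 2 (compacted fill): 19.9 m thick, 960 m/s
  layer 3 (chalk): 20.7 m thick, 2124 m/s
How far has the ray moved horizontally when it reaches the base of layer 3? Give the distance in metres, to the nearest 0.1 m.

17.8 m

Apply Snell's law at each interface; in layer i the horizontal offset is hᵢ·tan θᵢ.
Layer 1: θ = 9.40°; offset = 26.8·tan 9.40° = 4.437 m.
Layer 2: sin θ = 960·sin 9.4°/827 = 0.1896, θ = 10.93°; offset = 19.9·tan 10.93° = 3.843 m.
Layer 3: sin θ = 2124·sin 9.4°/827 = 0.4195, θ = 24.80°; offset = 20.7·tan 24.80° = 9.565 m.
Summing the layer offsets gives 17.845 m.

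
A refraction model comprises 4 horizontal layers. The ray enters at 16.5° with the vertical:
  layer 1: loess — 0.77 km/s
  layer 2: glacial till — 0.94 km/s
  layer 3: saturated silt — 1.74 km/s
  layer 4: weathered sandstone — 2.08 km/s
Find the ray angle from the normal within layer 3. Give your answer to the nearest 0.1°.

Snell's law across each interface conserves sin θ / V, so sin θ_3 = V_3·sin θ₁/V₁.
sin θ_3 = 1.74 × sin 16.5° / 0.77 = 0.6418.
θ_3 = arcsin 0.6418 = 39.93°.

39.9°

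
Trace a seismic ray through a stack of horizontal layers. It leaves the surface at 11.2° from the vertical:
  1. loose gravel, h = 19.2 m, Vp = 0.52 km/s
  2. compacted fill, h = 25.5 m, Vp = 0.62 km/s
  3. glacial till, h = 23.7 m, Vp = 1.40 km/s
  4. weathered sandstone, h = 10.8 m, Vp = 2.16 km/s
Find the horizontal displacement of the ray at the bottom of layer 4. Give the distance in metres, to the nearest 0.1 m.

Ray parameter p = sin 11.2° / 0.52 km/s = 3.7353e-01 s/km.
Layer 1: θ = 11.20°; offset = 19.2·tan 11.20° = 3.802 m.
Layer 2: sin θ = p·0.62 = 0.2316 → θ = 13.39°; offset = 25.5·tan 13.39° = 6.071 m.
Layer 3: sin θ = p·1.40 = 0.5229 → θ = 31.53°; offset = 23.7·tan 31.53° = 14.540 m.
Layer 4: sin θ = p·2.16 = 0.8068 → θ = 53.79°; offset = 10.8·tan 53.79° = 14.749 m.
Total horizontal offset = 39.161 m.

39.2 m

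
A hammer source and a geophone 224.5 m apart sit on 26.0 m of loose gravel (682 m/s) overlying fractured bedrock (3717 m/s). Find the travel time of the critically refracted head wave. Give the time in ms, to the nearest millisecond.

θ_c = arcsin(V₁/V₂) = arcsin(682/3717) = 10.57°, cos θ_c = 0.9830.
Intercept time tᵢ = 2h cos θ_c / V₁ = 2·26.0·0.9830/682 = 0.07495 s.
t = x/V₂ + tᵢ = 224.5/3717 + 0.07495 = 0.13535 s.

135 ms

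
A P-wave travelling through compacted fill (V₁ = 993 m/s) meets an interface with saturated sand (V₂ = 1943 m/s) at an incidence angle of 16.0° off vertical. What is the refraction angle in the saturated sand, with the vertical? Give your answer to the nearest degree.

33°

Snell's law: sin θ₂ = (V₂/V₁)·sin θ₁ = (1943/993)·sin 16.0° = 0.5393.
θ₂ = sin⁻¹(0.5393) = 32.64° (from vertical).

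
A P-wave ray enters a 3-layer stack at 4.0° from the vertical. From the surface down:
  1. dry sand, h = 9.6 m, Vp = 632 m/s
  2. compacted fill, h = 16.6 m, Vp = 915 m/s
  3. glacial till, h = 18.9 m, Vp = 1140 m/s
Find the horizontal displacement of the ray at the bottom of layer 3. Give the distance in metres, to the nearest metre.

5 m

p = sin θ₁/V₁ = sin 4.0°/632 = 1.1037e-04 s/m is conserved through the stack.
Layer 1: θ = 4.00°; offset = 9.6·tan 4.00° = 0.671 m.
Layer 2: sin θ = p·915 = 0.1010 → θ = 5.80°; offset = 16.6·tan 5.80° = 1.685 m.
Layer 3: sin θ = p·1140 = 0.1258 → θ = 7.23°; offset = 18.9·tan 7.23° = 2.397 m.
Σ offsets = 4.754 m.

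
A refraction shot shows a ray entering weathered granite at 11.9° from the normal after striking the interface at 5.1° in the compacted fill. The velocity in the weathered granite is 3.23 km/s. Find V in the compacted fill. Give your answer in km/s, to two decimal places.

Snell's law: sin 5.1°/V₁ = sin 11.9°/V₂.
V₁ = V₂·sin 5.1°/sin 11.9° = 3.23 × 0.4311 = 1.39 km/s.

1.39 km/s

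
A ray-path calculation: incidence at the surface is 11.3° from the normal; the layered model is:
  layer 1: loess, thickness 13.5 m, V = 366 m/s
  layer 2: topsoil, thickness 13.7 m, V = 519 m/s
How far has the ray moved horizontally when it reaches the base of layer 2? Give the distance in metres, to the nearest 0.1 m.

Apply Snell's law at each interface; in layer i the horizontal offset is hᵢ·tan θᵢ.
Layer 1: θ = 11.30°; offset = 13.5·tan 11.30° = 2.698 m.
Layer 2: sin θ = 519·sin 11.3°/366 = 0.2779, θ = 16.13°; offset = 13.7·tan 16.13° = 3.963 m.
Σ offsets = 6.660 m.

6.7 m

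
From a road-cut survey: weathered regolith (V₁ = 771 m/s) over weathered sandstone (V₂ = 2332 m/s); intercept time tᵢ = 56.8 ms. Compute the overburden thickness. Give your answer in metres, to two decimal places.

23.20 m

θ_c = arcsin(771/2332) = 19.31°; cos θ_c = 0.9438.
tᵢ = 2h cos θ_c/V₁ ⇒ h = tᵢ·V₁/(2 cos θ_c) = 0.0568·771/(2·0.9438) = 23.20 m.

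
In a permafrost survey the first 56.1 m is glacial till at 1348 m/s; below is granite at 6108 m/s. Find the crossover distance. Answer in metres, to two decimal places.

140.42 m

x_cross = 2h·√((V₂+V₁)/(V₂−V₁)).
(V₂+V₁)/(V₂−V₁) = (6108+1348)/(6108−1348) = 1.5664; √ = 1.2516.
x_cross = 2·56.1·1.2516 = 140.42 m.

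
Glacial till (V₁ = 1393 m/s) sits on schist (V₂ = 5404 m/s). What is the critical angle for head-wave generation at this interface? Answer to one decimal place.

Critical incidence: sin θ_c = V₁/V₂ = 1393/5404 = 0.2578.
θ_c = arcsin 0.2578 = 14.94°.

14.9°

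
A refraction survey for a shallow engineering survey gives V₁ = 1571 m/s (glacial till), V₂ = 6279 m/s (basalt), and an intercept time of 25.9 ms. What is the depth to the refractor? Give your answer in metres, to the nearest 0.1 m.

h = tᵢ·V₁·V₂ / (2·√(V₂²−V₁²)).
√(V₂²−V₁²) = √(6279² − 1571²) = 6079.3 m/s.
h = 0.0259 s × 1571 × 6279 / (2 × 6079.3) = 21.01 m.

21.0 m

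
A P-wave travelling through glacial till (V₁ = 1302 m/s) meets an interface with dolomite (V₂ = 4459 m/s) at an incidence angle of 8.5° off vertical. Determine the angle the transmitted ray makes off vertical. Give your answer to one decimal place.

30.4°

Snell's law: sin θ₂ = (V₂/V₁)·sin θ₁ = (4459/1302)·sin 8.5° = 0.5062.
θ₂ = arcsin 0.5062 = 30.41° from the normal.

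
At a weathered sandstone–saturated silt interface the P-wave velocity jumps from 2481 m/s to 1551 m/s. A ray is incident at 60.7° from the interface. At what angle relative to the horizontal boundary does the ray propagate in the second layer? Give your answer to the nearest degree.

Angle from the normal: 90° − 60.7° = 29.3°.
sin θ₁/V₁ = sin θ₂/V₂ ⇒ sin θ₂ = 1551·sin 29.3°/2481 = 1551·0.4894/2481 = 0.3059.
θ₂ = sin⁻¹(0.3059) = 17.81° (from vertical).
From the interface: 90° − 17.81° = 72.19°.

72°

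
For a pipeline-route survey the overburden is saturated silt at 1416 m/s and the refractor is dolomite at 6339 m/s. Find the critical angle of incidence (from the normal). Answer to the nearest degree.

13°

At critical incidence the refracted ray runs along the interface (θ₂ = 90°), so sin θ_c = V₁/V₂.
θ_c = arcsin(1416/6339) = arcsin 0.2234 = 12.91°.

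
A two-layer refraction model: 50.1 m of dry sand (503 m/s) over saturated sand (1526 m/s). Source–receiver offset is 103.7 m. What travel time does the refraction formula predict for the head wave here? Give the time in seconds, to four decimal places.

0.2560 s

t = x/V₂ + 2h·√(V₂²−V₁²)/(V₁V₂).
√(V₂²−V₁²) = √(1526²−503²) = 1440.7 m/s; delay term = 2·50.1·1440.7/(503·1526) = 0.18807 s.
t = 103.7/1526 + 0.18807 = 0.25603 s.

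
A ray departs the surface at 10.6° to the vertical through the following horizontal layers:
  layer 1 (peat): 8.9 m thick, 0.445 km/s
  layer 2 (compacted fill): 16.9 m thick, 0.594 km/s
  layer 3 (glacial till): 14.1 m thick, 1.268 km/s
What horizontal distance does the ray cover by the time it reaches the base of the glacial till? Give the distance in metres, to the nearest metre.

15 m

p = sin θ₁/V₁ = sin 10.6°/0.445 = 4.1337e-01 s/km is conserved through the stack.
Layer 1: θ = 10.60°; offset = 8.9·tan 10.60° = 1.666 m.
Layer 2: sin θ = p·0.594 = 0.2455 → θ = 14.21°; offset = 16.9·tan 14.21° = 4.281 m.
Layer 3: sin θ = p·1.268 = 0.5242 → θ = 31.61°; offset = 14.1·tan 31.61° = 8.678 m.
Σ offsets = 14.625 m.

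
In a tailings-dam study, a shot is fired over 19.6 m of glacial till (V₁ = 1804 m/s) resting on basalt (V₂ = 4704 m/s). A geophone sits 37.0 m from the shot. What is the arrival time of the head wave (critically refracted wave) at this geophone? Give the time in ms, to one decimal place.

t = x/V₂ + 2h·√(V₂²−V₁²)/(V₁V₂).
√(V₂²−V₁²) = √(4704²−1804²) = 4344.3 m/s; delay term = 2·19.6·4344.3/(1804·4704) = 0.02007 s.
t = 37.0/4704 + 0.02007 = 0.02793 s.

27.9 ms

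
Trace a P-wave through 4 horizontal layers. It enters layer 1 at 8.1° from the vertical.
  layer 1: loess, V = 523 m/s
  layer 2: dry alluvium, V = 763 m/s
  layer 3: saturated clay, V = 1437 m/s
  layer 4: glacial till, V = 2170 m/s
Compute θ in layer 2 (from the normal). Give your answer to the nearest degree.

12°

Ray parameter p = sin 8.1° / 523 = 2.6941e-04 s/m.
sin θ_2 = p·V_2 = 2.6941e-04 × 763 = 0.2056.
θ_2 = 11.86° from the vertical.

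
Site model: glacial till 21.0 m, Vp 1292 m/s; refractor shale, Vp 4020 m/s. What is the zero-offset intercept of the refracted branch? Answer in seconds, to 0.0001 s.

0.0308 s

θ_c = arcsin(V₁/V₂) = arcsin(1292/4020) = 18.75°; cos θ_c = 0.9469.
tᵢ = 2h·cos θ_c / V₁ = 2·21.0·0.9469 / 1292 = 0.03078 s.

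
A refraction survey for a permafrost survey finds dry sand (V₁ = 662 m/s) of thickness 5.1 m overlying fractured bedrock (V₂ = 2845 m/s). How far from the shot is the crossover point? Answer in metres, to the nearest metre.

θ_c = arcsin(662/2845) = 13.46°, so cos θ_c = 0.9726 and tᵢ = 2h cos θ_c/V₁ = 0.0150 s.
At crossover x/V₁ = x/V₂ + tᵢ ⇒ x = tᵢ/(1/V₁ − 1/V₂) = 0.01498/(1.5106e-03 − 3.5149e-04) = 12.93 m.

13 m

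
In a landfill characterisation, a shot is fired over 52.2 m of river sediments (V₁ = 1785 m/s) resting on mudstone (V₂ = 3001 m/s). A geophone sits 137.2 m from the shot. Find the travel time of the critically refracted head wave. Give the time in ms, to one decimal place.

92.7 ms

θ_c = arcsin(V₁/V₂) = arcsin(1785/3001) = 36.50°, cos θ_c = 0.8039.
Intercept time tᵢ = 2h cos θ_c / V₁ = 2·52.2·0.8039/1785 = 0.04702 s.
t = x/V₂ + tᵢ = 137.2/3001 + 0.04702 = 0.09273 s.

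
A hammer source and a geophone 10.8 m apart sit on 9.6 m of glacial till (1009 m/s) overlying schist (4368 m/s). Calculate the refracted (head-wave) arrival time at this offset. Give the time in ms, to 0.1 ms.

t = x/V₂ + 2h·√(V₂²−V₁²)/(V₁V₂).
√(V₂²−V₁²) = √(4368²−1009²) = 4249.9 m/s; delay term = 2·9.6·4249.9/(1009·4368) = 0.01851 s.
t = 10.8/4368 + 0.01851 = 0.02099 s.

21.0 ms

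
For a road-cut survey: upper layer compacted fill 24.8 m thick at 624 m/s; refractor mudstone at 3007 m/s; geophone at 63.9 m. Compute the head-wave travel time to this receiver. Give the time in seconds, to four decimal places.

θ_c = arcsin(V₁/V₂) = arcsin(624/3007) = 11.98°, cos θ_c = 0.9782.
Intercept time tᵢ = 2h cos θ_c / V₁ = 2·24.8·0.9782/624 = 0.07776 s.
t = x/V₂ + tᵢ = 63.9/3007 + 0.07776 = 0.09901 s.

0.0990 s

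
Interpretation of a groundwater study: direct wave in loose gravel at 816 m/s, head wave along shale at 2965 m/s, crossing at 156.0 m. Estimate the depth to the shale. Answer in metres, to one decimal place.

58.8 m

x_cross = 2h·√((V₂+V₁)/(V₂−V₁)) → h = x_cross / (2·√((V₂+V₁)/(V₂−V₁))).
√((V₂+V₁)/(V₂−V₁)) = √((2965+816)/(2965−816)) = 1.3264.
h = 156.0 / (2·1.3264) = 58.80 m.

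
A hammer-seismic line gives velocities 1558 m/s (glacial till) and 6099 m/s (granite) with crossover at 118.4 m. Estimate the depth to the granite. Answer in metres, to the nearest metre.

x_cross = 2h·√((V₂+V₁)/(V₂−V₁)) → h = x_cross / (2·√((V₂+V₁)/(V₂−V₁))).
√((V₂+V₁)/(V₂−V₁)) = √((6099+1558)/(6099−1558)) = 1.2985.
h = 118.4 / (2·1.2985) = 45.59 m.

46 m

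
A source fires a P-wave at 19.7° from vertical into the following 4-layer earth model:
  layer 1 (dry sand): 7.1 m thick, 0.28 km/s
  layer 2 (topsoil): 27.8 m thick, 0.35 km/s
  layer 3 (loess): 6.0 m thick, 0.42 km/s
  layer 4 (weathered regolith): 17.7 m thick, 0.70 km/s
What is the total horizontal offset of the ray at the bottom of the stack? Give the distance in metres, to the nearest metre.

Ray parameter p = sin 19.7° / 0.28 km/s = 1.2039e+00 s/km.
Layer 1: θ = 19.70°; offset = 7.1·tan 19.70° = 2.542 m.
Layer 2: sin θ = p·0.35 = 0.4214 → θ = 24.92°; offset = 27.8·tan 24.92° = 12.917 m.
Layer 3: sin θ = p·0.42 = 0.5056 → θ = 30.37°; offset = 6.0·tan 30.37° = 3.517 m.
Layer 4: sin θ = p·0.70 = 0.8427 → θ = 57.43°; offset = 17.7·tan 57.43° = 27.709 m.
Summing the layer offsets gives 46.685 m.

47 m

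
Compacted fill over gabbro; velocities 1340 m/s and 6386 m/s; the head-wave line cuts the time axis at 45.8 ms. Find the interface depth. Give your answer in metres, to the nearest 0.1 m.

θ_c = arcsin(1340/6386) = 12.11°; cos θ_c = 0.9777.
tᵢ = 2h cos θ_c/V₁ ⇒ h = tᵢ·V₁/(2 cos θ_c) = 0.0458·1340/(2·0.9777) = 31.38 m.

31.4 m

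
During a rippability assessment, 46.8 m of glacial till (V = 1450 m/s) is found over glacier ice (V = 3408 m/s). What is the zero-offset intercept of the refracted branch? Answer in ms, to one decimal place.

58.4 ms

θ_c = arcsin(V₁/V₂) = arcsin(1450/3408) = 25.18°; cos θ_c = 0.9050.
tᵢ = 2h·cos θ_c / V₁ = 2·46.8·0.9050 / 1450 = 0.05842 s.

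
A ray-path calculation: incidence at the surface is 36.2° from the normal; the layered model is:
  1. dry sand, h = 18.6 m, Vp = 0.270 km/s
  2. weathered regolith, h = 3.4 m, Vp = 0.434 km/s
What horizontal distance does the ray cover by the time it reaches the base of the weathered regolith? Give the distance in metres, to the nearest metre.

Ray parameter p = sin 36.2° / 0.270 km/s = 2.1874e+00 s/km.
Layer 1: θ = 36.20°; offset = 18.6·tan 36.20° = 13.613 m.
Layer 2: sin θ = p·0.434 = 0.9493 → θ = 71.69°; offset = 3.4·tan 71.69° = 10.272 m.
Total horizontal offset = 23.885 m.

24 m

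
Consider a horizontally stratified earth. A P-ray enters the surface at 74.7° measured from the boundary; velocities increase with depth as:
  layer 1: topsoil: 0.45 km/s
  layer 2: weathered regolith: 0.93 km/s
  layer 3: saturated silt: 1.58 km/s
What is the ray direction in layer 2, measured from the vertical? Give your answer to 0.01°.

33.05°

From the normal: θ₁ = 90° − 74.7° = 15.3°.
Ray parameter p = sin 15.3° / 0.45 = 5.8638e-01 s/km.
sin θ_2 = p·V_2 = 5.8638e-01 × 0.93 = 0.5453.
θ_2 = 33.05° from the vertical.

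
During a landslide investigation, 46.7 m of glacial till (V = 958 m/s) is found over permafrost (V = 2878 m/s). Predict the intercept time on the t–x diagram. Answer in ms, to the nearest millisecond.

92 ms

tᵢ = 2h·√(V₂²−V₁²)/(V₁V₂).
√(V₂²−V₁²) = √(2878²−958²) = 2713.9 m/s.
tᵢ = 2·46.7·2713.9/(958·2878) = 0.09193 s.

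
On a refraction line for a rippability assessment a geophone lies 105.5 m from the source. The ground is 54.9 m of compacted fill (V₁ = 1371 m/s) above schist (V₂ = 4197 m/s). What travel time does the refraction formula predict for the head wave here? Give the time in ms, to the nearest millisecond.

θ_c = arcsin(V₁/V₂) = arcsin(1371/4197) = 19.07°, cos θ_c = 0.9451.
Intercept time tᵢ = 2h cos θ_c / V₁ = 2·54.9·0.9451/1371 = 0.07569 s.
t = x/V₂ + tᵢ = 105.5/4197 + 0.07569 = 0.10083 s.

101 ms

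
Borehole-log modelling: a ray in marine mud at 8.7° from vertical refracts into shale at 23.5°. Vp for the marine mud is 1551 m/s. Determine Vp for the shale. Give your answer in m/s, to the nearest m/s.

4089 m/s

sin 8.7° = 0.1513; sin 23.5° = 0.3987.
V₂ = V₁·(sin θ₂/sin θ₁) = 1551·(0.3987/0.1513) = 4088.70 m/s.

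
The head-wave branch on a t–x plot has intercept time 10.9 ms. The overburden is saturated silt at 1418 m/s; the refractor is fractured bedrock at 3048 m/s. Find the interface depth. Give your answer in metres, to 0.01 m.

θ_c = arcsin(1418/3048) = 27.72°; cos θ_c = 0.8852.
tᵢ = 2h cos θ_c/V₁ ⇒ h = tᵢ·V₁/(2 cos θ_c) = 0.0109·1418/(2·0.8852) = 8.73 m.

8.73 m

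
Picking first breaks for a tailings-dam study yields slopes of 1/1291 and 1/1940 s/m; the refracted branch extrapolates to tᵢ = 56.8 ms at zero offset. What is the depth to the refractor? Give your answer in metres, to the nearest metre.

θ_c = arcsin(1291/1940) = 41.72°; cos θ_c = 0.7464.
tᵢ = 2h cos θ_c/V₁ ⇒ h = tᵢ·V₁/(2 cos θ_c) = 0.0568·1291/(2·0.7464) = 49.12 m.

49 m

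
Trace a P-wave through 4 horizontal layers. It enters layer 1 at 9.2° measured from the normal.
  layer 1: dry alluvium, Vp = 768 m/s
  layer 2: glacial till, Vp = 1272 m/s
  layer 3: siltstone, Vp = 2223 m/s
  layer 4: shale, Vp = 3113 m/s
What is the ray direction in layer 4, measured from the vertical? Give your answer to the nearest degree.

40°

Snell's law across each interface conserves sin θ / V, so sin θ_4 = V_4·sin θ₁/V₁.
sin θ_4 = 3113 × sin 9.2° / 768 = 0.6481.
θ_4 = arcsin 0.6481 = 40.40°.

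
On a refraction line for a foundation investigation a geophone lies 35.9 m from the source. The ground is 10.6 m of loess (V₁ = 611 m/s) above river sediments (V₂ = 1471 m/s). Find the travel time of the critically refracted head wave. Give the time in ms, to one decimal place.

t = x/V₂ + 2h·√(V₂²−V₁²)/(V₁V₂).
√(V₂²−V₁²) = √(1471²−611²) = 1338.1 m/s; delay term = 2·10.6·1338.1/(611·1471) = 0.03156 s.
t = 35.9/1471 + 0.03156 = 0.05597 s.

56.0 ms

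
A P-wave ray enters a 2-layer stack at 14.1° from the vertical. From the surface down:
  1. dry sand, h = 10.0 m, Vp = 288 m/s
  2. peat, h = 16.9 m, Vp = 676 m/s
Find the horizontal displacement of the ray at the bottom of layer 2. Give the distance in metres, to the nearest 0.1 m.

14.3 m

Apply Snell's law at each interface; in layer i the horizontal offset is hᵢ·tan θᵢ.
Layer 1: θ = 14.10°; offset = 10.0·tan 14.10° = 2.512 m.
Layer 2: sin θ = 676·sin 14.1°/288 = 0.5718, θ = 34.88°; offset = 16.9·tan 34.88° = 11.780 m.
Σ offsets = 14.291 m.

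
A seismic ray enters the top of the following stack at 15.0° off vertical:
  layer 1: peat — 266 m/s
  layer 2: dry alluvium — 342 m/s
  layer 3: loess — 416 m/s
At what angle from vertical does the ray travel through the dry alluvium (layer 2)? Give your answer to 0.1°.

19.4°

Ray parameter p = sin 15.0° / 266 = 9.7300e-04 s/m.
sin θ_2 = p·V_2 = 9.7300e-04 × 342 = 0.3328.
θ_2 = 19.44° from the vertical.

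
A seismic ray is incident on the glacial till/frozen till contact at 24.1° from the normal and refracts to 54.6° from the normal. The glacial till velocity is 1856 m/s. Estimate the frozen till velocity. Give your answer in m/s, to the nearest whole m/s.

3705 m/s

sin 24.1° = 0.4083; sin 54.6° = 0.8151.
V₂ = V₁·(sin θ₂/sin θ₁) = 1856·(0.8151/0.4083) = 3705.03 m/s.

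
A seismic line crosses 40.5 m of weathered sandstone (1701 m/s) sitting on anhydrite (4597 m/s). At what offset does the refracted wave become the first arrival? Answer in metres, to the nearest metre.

119 m

θ_c = arcsin(1701/4597) = 21.72°, so cos θ_c = 0.9290 and tᵢ = 2h cos θ_c/V₁ = 0.0442 s.
At crossover x/V₁ = x/V₂ + tᵢ ⇒ x = tᵢ/(1/V₁ − 1/V₂) = 0.04424/(5.8789e-04 − 2.1753e-04) = 119.45 m.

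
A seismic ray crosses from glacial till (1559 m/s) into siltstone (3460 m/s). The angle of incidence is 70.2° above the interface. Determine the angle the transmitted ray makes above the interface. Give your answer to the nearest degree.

Angle from the normal: 90° − 70.2° = 19.8°.
Snell's law: sin θ₂ = (V₂/V₁)·sin θ₁ = (3460/1559)·sin 19.8° = 0.7518.
θ₂ = sin⁻¹(0.7518) = 48.75° (from vertical).
From the interface: 90° − 48.75° = 41.25°.

41°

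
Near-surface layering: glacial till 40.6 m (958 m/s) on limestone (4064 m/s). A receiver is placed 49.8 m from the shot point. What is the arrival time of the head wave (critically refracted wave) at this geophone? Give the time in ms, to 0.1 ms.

θ_c = arcsin(V₁/V₂) = arcsin(958/4064) = 13.63°, cos θ_c = 0.9718.
Intercept time tᵢ = 2h cos θ_c / V₁ = 2·40.6·0.9718/958 = 0.08237 s.
t = x/V₂ + tᵢ = 49.8/4064 + 0.08237 = 0.09463 s.

94.6 ms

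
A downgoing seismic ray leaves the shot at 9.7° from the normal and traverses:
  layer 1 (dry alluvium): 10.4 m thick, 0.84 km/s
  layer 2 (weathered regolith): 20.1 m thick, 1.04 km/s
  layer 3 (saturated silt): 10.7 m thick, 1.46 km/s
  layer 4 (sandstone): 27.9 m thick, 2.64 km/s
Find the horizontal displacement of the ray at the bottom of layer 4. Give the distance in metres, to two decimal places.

26.76 m

p = sin θ₁/V₁ = sin 9.7°/0.84 = 2.0058e-01 s/km is conserved through the stack.
Layer 1: θ = 9.70°; offset = 10.4·tan 9.70° = 1.7777 m.
Layer 2: sin θ = p·1.04 = 0.2086 → θ = 12.04°; offset = 20.1·tan 12.04° = 4.2873 m.
Layer 3: sin θ = p·1.46 = 0.2929 → θ = 17.03°; offset = 10.7·tan 17.03° = 3.2772 m.
Layer 4: sin θ = p·2.64 = 0.5295 → θ = 31.97°; offset = 27.9·tan 31.97° = 17.4164 m.
Summing the layer offsets gives 26.7586 m.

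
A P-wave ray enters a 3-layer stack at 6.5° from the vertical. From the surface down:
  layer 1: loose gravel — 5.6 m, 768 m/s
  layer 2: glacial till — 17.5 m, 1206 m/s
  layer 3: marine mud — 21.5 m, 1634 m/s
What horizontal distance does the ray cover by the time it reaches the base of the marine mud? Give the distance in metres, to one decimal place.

Apply Snell's law at each interface; in layer i the horizontal offset is hᵢ·tan θᵢ.
Layer 1: θ = 6.50°; offset = 5.6·tan 6.50° = 0.638 m.
Layer 2: sin θ = 1206·sin 6.5°/768 = 0.1778, θ = 10.24°; offset = 17.5·tan 10.24° = 3.161 m.
Layer 3: sin θ = 1634·sin 6.5°/768 = 0.2409, θ = 13.94°; offset = 21.5·tan 13.94° = 5.335 m.
Total horizontal offset = 9.135 m.

9.1 m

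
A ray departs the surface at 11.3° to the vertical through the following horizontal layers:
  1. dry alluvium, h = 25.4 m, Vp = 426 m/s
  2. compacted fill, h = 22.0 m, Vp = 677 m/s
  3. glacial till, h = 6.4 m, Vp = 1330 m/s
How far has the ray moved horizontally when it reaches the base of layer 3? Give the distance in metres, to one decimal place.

Apply Snell's law at each interface; in layer i the horizontal offset is hᵢ·tan θᵢ.
Layer 1: θ = 11.30°; offset = 25.4·tan 11.30° = 5.075 m.
Layer 2: sin θ = 677·sin 11.3°/426 = 0.3114, θ = 18.14°; offset = 22.0·tan 18.14° = 7.209 m.
Layer 3: sin θ = 1330·sin 11.3°/426 = 0.6118, θ = 37.72°; offset = 6.4·tan 37.72° = 4.949 m.
Total horizontal offset = 17.234 m.

17.2 m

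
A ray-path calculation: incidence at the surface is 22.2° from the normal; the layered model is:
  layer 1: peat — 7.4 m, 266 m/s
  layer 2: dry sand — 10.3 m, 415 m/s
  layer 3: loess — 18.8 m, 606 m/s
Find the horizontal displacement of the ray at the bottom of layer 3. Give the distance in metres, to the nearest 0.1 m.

Ray parameter p = sin 22.2° / 266 m/s = 1.4205e-03 s/m.
Layer 1: θ = 22.20°; offset = 7.4·tan 22.20° = 3.020 m.
Layer 2: sin θ = p·415 = 0.5895 → θ = 36.12°; offset = 10.3·tan 36.12° = 7.517 m.
Layer 3: sin θ = p·606 = 0.8608 → θ = 59.41°; offset = 18.8·tan 59.41° = 31.797 m.
Σ offsets = 42.333 m.

42.3 m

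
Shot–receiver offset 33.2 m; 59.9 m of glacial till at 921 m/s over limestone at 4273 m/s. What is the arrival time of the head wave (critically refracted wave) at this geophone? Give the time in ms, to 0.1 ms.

134.8 ms

t = x/V₂ + 2h·√(V₂²−V₁²)/(V₁V₂).
√(V₂²−V₁²) = √(4273²−921²) = 4172.6 m/s; delay term = 2·59.9·4172.6/(921·4273) = 0.12702 s.
t = 33.2/4273 + 0.12702 = 0.13479 s.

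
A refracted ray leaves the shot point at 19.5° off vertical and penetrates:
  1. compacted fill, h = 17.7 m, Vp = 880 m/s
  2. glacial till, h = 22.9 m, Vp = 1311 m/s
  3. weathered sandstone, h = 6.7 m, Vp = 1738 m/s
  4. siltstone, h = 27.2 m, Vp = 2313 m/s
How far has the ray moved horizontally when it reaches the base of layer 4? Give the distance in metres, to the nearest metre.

Apply Snell's law at each interface; in layer i the horizontal offset is hᵢ·tan θᵢ.
Layer 1: θ = 19.50°; offset = 17.7·tan 19.50° = 6.268 m.
Layer 2: sin θ = 1311·sin 19.5°/880 = 0.4973, θ = 29.82°; offset = 22.9·tan 29.82° = 13.126 m.
Layer 3: sin θ = 1738·sin 19.5°/880 = 0.6593, θ = 41.24°; offset = 6.7·tan 41.24° = 5.875 m.
Layer 4: sin θ = 2313·sin 19.5°/880 = 0.8774, θ = 61.33°; offset = 27.2·tan 61.33° = 49.740 m.
Summing the layer offsets gives 75.008 m.

75 m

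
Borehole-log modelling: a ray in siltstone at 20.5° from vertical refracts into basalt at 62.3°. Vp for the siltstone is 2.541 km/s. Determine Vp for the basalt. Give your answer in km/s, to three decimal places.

6.424 km/s

Snell's law: sin 20.5°/V₁ = sin 62.3°/V₂.
V₂ = V₁·sin 62.3°/sin 20.5° = 2.541 × 2.5282 = 6.424 km/s.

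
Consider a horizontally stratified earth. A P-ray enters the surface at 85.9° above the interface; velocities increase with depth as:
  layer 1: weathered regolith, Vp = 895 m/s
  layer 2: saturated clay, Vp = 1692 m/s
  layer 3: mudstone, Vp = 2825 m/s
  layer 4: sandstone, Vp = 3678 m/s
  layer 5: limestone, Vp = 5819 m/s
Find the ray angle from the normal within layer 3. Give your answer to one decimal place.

13.0°

From the normal: θ₁ = 90° − 85.9° = 4.1°.
Snell's law across each interface conserves sin θ / V, so sin θ_3 = V_3·sin θ₁/V₁.
sin θ_3 = 2825 × sin 4.1° / 895 = 0.2257.
θ_3 = arcsin 0.2257 = 13.04°.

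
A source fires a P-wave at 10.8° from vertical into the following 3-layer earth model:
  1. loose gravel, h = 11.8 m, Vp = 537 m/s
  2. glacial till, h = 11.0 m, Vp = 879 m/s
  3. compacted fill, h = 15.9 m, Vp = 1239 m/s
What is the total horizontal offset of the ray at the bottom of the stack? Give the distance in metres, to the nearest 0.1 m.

Apply Snell's law at each interface; in layer i the horizontal offset is hᵢ·tan θᵢ.
Layer 1: θ = 10.80°; offset = 11.8·tan 10.80° = 2.251 m.
Layer 2: sin θ = 879·sin 10.8°/537 = 0.3067, θ = 17.86°; offset = 11.0·tan 17.86° = 3.545 m.
Layer 3: sin θ = 1239·sin 10.8°/537 = 0.4323, θ = 25.62°; offset = 15.9·tan 25.62° = 7.623 m.
Σ offsets = 13.419 m.

13.4 m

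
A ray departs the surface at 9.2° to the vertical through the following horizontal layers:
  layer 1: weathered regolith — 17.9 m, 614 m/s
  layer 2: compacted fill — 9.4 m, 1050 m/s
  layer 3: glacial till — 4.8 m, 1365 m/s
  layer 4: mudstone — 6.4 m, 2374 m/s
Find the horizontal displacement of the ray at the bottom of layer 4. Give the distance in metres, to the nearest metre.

12 m

Apply Snell's law at each interface; in layer i the horizontal offset is hᵢ·tan θᵢ.
Layer 1: θ = 9.20°; offset = 17.9·tan 9.20° = 2.899 m.
Layer 2: sin θ = 1050·sin 9.2°/614 = 0.2734, θ = 15.87°; offset = 9.4·tan 15.87° = 2.672 m.
Layer 3: sin θ = 1365·sin 9.2°/614 = 0.3554, θ = 20.82°; offset = 4.8·tan 20.82° = 1.825 m.
Layer 4: sin θ = 2374·sin 9.2°/614 = 0.6182, θ = 38.18°; offset = 6.4·tan 38.18° = 5.033 m.
Σ offsets = 12.430 m.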